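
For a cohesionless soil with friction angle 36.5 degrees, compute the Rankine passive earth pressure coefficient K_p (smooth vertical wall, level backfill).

K_p = (1 + sin φ)/(1 − sin φ) = tan²(45° + 36.5°/2) = 3.936.

3.94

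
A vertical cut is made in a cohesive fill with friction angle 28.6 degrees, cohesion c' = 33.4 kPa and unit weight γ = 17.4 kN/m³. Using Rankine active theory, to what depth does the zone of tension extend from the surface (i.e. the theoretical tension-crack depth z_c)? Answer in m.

K_a = tan²(45° − 28.6°/2) = 0.3525; √K_a = 0.5938.
The active pressure is zero where K_a γ z = 2c√K_a, so z_c = 2c/(γ√K_a) = 2×33.4/(17.4×0.5938) = 6.466 m.

6.47 m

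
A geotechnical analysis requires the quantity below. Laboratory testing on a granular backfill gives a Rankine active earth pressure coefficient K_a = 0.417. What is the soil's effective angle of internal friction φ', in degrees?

24.3°

K_a = tan²(45° − φ/2) ⇒ 45° − φ/2 = arctan(√0.417) = 32.85°.
φ = 2(45° − 32.85°) = 24.29°.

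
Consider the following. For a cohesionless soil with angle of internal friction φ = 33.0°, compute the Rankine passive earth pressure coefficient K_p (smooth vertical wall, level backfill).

3.39

K_p = (1 + sin φ)/(1 − sin φ) = tan²(45° + 33.0°/2) = 3.392.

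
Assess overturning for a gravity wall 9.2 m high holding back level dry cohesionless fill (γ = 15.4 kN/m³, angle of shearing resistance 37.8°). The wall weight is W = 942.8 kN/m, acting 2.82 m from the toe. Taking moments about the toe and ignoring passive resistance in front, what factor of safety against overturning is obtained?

5.54

K_a = tan²(45° − 37.8°/2) = 0.2400.
P_a = ½K_aγH² = 0.5×0.2400×15.4×9.2² = 156.4 kN/m, acting at H/3 = 3.067 m above the base.
Overturning moment M_o = P_a × H/3 = 156.4 × 3.067 = 479.7.
Resisting moment M_r = W × 2.82 = 942.8 × 2.82 = 2659.
FS_overturning = M_r/M_o = 2659/479.7 = 5.543.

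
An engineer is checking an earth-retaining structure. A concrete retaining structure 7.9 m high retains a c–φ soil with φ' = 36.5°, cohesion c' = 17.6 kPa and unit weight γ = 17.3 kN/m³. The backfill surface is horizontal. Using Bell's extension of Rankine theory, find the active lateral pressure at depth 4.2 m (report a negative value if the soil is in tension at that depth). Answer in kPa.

0.718 kPa

K_a = (1 − sin φ)/(1 + sin φ) = 0.2541.
σ_a = K_a γ z − 2c√K_a = 0.2541×17.3×4.2 − 2×17.6×0.5040 = 0.7176 kPa.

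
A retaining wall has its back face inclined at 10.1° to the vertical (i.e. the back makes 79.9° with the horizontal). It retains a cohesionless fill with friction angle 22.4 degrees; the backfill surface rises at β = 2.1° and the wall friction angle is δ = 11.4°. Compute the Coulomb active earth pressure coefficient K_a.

K_a = sin²(α+φ) / [sin²α · sin(α−δ) · (1 + √{sin(φ+δ)sin(φ−β) / (sin(α−δ)sin(α+β))})²].
With α = 79.9°, φ = 22.4°, δ = 11.4°, β = 2.1°: K_a = 0.4982.

0.498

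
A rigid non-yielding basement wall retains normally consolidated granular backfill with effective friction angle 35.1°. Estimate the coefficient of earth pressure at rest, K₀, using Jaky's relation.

0.425

K₀ = 1 − sin φ' = 1 − sin 35.1° = 0.4250.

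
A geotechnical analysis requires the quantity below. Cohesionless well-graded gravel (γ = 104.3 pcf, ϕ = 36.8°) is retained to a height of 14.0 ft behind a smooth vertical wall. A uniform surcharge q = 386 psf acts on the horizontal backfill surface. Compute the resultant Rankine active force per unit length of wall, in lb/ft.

K_a = tan²(45° − φ/2) = 0.2508.
Soil triangle: ½ K_a γ H² = 0.5×0.2508×104.3×14.0² = 2563 lb/ft.
Surcharge rectangle: K_a q H = 0.2508×386×14.0 = 1355 lb/ft.
Total = 2563 + 1355 = 3918 lb/ft.

3920 lb/ft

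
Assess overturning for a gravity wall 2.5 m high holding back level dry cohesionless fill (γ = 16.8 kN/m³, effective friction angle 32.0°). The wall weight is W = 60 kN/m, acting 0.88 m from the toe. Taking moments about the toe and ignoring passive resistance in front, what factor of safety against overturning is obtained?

K_a = tan²(45° − 32.0°/2) = 0.3073.
P_a = ½K_aγH² = 0.5×0.3073×16.8×2.5² = 16.13 kN/m, acting at H/3 = 0.8333 m above the base.
Overturning moment M_o = P_a × H/3 = 16.13 × 0.8333 = 13.44.
Resisting moment M_r = W × 0.88 = 60 × 0.88 = 52.80.
FS_overturning = M_r/M_o = 52.80/13.44 = 3.928.

3.93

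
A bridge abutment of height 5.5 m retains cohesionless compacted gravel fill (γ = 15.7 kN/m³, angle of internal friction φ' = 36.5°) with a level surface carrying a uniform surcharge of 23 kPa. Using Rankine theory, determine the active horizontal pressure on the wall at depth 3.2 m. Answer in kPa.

K_a = (1 − sin φ)/(1 + sin φ) = 0.2541.
σ_v = γz + q = 15.7 × 3.2 + 23 = 73.24 kPa.
σ_h = K_a σ_v = 0.2541 × 73.24 = 18.61 kPa.

18.6 kPa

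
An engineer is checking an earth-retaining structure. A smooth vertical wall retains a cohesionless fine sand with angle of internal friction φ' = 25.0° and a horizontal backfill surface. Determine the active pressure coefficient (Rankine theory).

0.406

K_a = tan²(45° − φ/2) = tan²(32.50°) = 0.4059.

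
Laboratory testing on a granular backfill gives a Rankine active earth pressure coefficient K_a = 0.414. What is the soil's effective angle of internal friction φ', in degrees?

K_a = tan²(45° − φ/2) ⇒ 45° − φ/2 = arctan(√0.414) = 32.76°.
φ = 2(45° − 32.76°) = 24.48°.

24.5°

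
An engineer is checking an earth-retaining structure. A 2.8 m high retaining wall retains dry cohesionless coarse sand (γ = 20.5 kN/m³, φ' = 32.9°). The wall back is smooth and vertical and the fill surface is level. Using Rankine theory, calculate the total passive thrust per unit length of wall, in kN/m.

271 kN/m

K_p = tan²(45° + φ/2) = 3.378.
P_p = ½ K_p γ H² = 0.5 × 3.378 × 20.5 × 2.8² = 271.5 kN/m.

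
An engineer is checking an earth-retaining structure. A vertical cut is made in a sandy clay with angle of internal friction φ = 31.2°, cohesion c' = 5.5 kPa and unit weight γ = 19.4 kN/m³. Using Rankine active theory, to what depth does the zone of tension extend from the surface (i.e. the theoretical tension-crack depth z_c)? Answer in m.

K_a = tan²(45° − 31.2°/2) = 0.3175; √K_a = 0.5635.
The active pressure is zero where K_a γ z = 2c√K_a, so z_c = 2c/(γ√K_a) = 2×5.5/(19.4×0.5635) = 1.006 m.

1.01 m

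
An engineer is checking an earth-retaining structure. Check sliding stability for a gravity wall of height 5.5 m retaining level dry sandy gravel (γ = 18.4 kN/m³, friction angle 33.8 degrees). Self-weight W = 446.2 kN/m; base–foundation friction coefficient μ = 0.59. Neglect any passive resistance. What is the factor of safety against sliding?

3.32

K_a = tan²(45° − 33.8°/2) = 0.2851.
P_a = ½K_aγH² = 0.5×0.2851×18.4×5.5² = 79.34 kN/m, acting at H/3 = 1.833 m above the base.
FS_sliding = μW / P_a = 0.59×446.2 / 79.34 = 3.318.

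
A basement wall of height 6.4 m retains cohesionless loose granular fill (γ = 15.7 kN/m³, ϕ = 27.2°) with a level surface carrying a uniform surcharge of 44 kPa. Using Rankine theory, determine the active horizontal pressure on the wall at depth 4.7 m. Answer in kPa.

43.9 kPa

K_a = (1 − sin φ)/(1 + sin φ) = 0.3726.
σ_v = γz + q = 15.7 × 4.7 + 44 = 117.8 kPa.
σ_h = K_a σ_v = 0.3726 × 117.8 = 43.89 kPa.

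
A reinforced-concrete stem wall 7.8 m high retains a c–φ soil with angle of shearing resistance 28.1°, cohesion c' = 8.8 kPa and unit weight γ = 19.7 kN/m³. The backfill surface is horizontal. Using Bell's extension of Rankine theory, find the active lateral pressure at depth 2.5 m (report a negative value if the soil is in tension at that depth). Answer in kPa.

7.16 kPa

K_a = (1 − sin φ)/(1 + sin φ) = 0.3596.
σ_a = K_a γ z − 2c√K_a = 0.3596×19.7×2.5 − 2×8.8×0.5997 = 7.156 kPa.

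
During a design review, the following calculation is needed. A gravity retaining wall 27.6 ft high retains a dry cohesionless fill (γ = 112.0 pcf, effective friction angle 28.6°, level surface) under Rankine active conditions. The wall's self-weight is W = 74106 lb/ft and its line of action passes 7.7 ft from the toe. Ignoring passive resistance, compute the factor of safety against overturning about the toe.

K_a = tan²(45° − 28.6°/2) = 0.3525.
P_a = ½K_aγH² = 0.5×0.3525×112.0×27.6² = 15040 lb/ft, acting at H/3 = 9.200 ft above the base.
Overturning moment M_o = P_a × H/3 = 15040 × 9.200 = 138400.
Resisting moment M_r = W × 7.7 = 74106 × 7.7 = 570600.
FS_overturning = M_r/M_o = 570600/138400 = 4.124.

4.12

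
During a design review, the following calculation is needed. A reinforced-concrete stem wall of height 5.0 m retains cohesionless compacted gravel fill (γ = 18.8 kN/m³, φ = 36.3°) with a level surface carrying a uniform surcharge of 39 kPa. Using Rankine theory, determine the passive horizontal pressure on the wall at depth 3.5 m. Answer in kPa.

409 kPa

K_p = (1 + sin φ)/(1 − sin φ) = 3.902.
σ_v = γz + q = 18.8 × 3.5 + 39 = 104.8 kPa.
σ_h = K_p σ_v = 3.902 × 104.8 = 408.9 kPa.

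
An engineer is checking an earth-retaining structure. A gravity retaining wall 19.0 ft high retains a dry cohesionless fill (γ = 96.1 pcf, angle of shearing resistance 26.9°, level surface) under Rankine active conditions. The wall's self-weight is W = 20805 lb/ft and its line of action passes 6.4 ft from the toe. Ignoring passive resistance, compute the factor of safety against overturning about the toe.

K_a = tan²(45° − 26.9°/2) = 0.3770.
P_a = ½K_aγH² = 0.5×0.3770×96.1×19.0² = 6539 lb/ft, acting at H/3 = 6.333 ft above the base.
Overturning moment M_o = P_a × H/3 = 6539 × 6.333 = 41420.
Resisting moment M_r = W × 6.4 = 20805 × 6.4 = 133200.
FS_overturning = M_r/M_o = 133200/41420 = 3.215.

3.21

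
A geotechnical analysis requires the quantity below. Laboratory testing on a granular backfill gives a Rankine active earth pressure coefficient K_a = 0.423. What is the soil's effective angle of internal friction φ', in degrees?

23.9°

K_a = tan²(45° − φ/2) ⇒ 45° − φ/2 = arctan(√0.423) = 33.04°.
φ = 2(45° − 33.04°) = 23.92°.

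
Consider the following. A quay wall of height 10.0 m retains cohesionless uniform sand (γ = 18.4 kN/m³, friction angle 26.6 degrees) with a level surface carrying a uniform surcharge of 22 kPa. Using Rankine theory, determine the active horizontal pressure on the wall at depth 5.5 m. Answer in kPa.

K_a = (1 − sin φ)/(1 + sin φ) = 0.3814.
σ_v = γz + q = 18.4 × 5.5 + 22 = 123.2 kPa.
σ_h = K_a σ_v = 0.3814 × 123.2 = 46.99 kPa.

47.0 kPa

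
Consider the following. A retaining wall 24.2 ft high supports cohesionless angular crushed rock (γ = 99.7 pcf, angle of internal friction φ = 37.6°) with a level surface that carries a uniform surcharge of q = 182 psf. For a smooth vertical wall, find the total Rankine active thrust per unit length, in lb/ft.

K_a = tan²(45° − φ/2) = 0.2421.
Soil triangle: ½ K_a γ H² = 0.5×0.2421×99.7×24.2² = 7069 lb/ft.
Surcharge rectangle: K_a q H = 0.2421×182×24.2 = 1066 lb/ft.
Total = 7069 + 1066 = 8135 lb/ft.

8140 lb/ft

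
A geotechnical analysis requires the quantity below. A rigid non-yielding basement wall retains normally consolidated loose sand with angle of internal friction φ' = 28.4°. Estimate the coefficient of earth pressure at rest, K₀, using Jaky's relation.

0.524

K₀ = 1 − sin φ' = 1 − sin 28.4° = 0.5244.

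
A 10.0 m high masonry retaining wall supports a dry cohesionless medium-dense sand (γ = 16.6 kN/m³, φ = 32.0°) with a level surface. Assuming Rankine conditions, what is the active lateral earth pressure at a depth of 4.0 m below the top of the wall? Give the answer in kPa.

K_a = (1 − sin φ)/(1 + sin φ) = 0.3073.
σ_h = K_a γ z = 0.3073 × 16.6 × 4.0 = 20.40 kPa.

20.4 kPa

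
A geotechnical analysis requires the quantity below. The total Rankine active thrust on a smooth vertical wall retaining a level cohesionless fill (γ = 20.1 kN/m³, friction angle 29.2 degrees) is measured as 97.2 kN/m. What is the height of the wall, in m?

K_a = 0.3442. P_a = ½ K_a γ H² ⇒ H = √(2P_a/(K_a γ)).
H = √(2×97.2/(0.3442×20.1)) = 5.301 m.

5.30 m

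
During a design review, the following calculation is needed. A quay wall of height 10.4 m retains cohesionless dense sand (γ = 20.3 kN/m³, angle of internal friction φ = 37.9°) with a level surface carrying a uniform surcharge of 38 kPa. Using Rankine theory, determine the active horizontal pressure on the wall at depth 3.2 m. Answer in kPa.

K_a = (1 − sin φ)/(1 + sin φ) = 0.2389.
σ_v = γz + q = 20.3 × 3.2 + 38 = 103.0 kPa.
σ_h = K_a σ_v = 0.2389 × 103.0 = 24.60 kPa.

24.6 kPa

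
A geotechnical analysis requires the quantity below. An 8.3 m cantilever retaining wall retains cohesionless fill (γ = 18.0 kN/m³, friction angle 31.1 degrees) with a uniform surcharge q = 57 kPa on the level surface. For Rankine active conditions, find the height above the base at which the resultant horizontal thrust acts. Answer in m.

3.37 m

K_a = 0.3188.
Triangular part P₁ = ½K_aγH² = 197.7 at H/3 = 2.767 m; rectangular part P₂ = K_a q H = 150.8 at H/2 = 4.150 m.
ȳ = (P₁·2.767 + P₂·4.150)/(P₁+P₂) = 3.365 m.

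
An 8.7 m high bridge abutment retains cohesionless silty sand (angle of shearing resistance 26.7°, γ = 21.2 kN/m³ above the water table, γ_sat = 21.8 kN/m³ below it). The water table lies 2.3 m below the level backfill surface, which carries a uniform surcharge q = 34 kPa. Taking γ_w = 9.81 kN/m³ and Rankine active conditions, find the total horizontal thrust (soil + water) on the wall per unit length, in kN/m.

546 kN/m

K_a = tan²(45° − φ/2) = 0.3800.
γ' = 21.8 − 9.81 = 11.99 kN/m³. h₂ = H − d_w = 6.4 m.
σ'_h: at surface K_a·q = 12.92; at WT K_a(q+γd_w) = 31.45; at base K_a(q+γd_w+γ'h₂) = 60.60 kPa.
P₁ = ½(12.92+31.45)×2.3 = 51.02; P₂ = ½(31.45+60.60)×6.4 = 294.6; P_w = ½γ_w h₂² = 200.9.
Total = 51.02+294.6+200.9 = 546.5 kN/m.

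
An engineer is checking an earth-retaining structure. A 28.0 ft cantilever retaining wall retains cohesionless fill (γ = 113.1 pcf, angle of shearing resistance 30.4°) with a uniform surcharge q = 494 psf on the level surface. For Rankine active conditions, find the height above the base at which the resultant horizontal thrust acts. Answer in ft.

K_a = 0.3280.
Triangular part P₁ = ½K_aγH² = 14540 at H/3 = 9.333 ft; rectangular part P₂ = K_a q H = 4537 at H/2 = 14.00 ft.
ȳ = (P₁·9.333 + P₂·14.00)/(P₁+P₂) = 10.44 ft.

10.4 ft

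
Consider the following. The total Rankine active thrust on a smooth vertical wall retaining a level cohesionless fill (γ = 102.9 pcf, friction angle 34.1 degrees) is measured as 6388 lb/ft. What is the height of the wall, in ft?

21.0 ft

K_a = 0.2815. P_a = ½ K_a γ H² ⇒ H = √(2P_a/(K_a γ)).
H = √(2×6388/(0.2815×102.9)) = 21.00 ft.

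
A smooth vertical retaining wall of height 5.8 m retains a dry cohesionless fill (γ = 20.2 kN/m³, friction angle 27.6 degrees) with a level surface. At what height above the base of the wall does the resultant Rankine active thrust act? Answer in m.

K_a = 0.3668.
The pressure distribution is triangular, so the resultant acts at H/3 above the base = 5.8/3 = 1.933 m.

1.93 m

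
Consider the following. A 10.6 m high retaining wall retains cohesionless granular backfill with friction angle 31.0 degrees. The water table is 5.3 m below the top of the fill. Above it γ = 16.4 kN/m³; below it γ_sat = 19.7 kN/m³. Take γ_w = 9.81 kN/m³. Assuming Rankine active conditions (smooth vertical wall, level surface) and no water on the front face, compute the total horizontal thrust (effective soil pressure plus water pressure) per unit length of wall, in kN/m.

403 kN/m

K_a = tan²(45° − φ/2) = 0.3201.
γ' = 19.7 − 9.81 = 9.890 kN/m³. Depth below WT = 5.3 m.
σ'_h at WT = K_a γ d_w = 27.82 kPa; at base = 27.82 + K_a γ' × 5.3 = 44.60 kPa.
P₁ (0–5.3 m) = ½×27.82×5.3 = 73.73. P₂ (5.3–10.6 m) = ½(27.82+44.60)×5.3 = 191.9.
P_w = ½ γ_w h₂² = 0.5×9.81×5.3² = 137.8. Total = 73.73+191.9+137.8 = 403.4 kN/m.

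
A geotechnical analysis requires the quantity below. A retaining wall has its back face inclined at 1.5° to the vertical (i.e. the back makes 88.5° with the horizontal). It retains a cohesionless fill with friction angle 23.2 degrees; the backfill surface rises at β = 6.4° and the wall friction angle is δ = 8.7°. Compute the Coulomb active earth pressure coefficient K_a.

0.451

K_a = sin²(α+φ) / [sin²α · sin(α−δ) · (1 + √{sin(φ+δ)sin(φ−β) / (sin(α−δ)sin(α+β))})²].
With α = 88.5°, φ = 23.2°, δ = 8.7°, β = 6.4°: K_a = 0.4513.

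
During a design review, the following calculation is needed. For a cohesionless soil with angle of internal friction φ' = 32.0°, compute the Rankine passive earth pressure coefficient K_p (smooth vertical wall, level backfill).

3.25

K_p = (1 + sin φ)/(1 − sin φ) = tan²(45° + 32.0°/2) = 3.255.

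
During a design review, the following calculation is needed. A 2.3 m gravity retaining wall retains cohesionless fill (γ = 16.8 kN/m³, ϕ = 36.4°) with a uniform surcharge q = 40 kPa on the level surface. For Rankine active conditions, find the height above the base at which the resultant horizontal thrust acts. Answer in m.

1.03 m

K_a = 0.2552.
Triangular part P₁ = ½K_aγH² = 11.34 at H/3 = 0.7667 m; rectangular part P₂ = K_a q H = 23.47 at H/2 = 1.150 m.
ȳ = (P₁·0.7667 + P₂·1.150)/(P₁+P₂) = 1.025 m.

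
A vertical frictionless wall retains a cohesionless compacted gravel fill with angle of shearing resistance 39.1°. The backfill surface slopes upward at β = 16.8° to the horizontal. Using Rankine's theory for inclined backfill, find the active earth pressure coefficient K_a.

K_a = cos β · (cos β − √(cos²β − cos²φ)) / (cos β + √(cos²β − cos²φ)).
cos β = 0.9573, cos φ = 0.7760, √(cos²β − cos²φ) = 0.5605.
K_a = 0.9573 × (0.9573 − 0.5605)/(0.9573 + 0.5605) = 0.2502.

0.250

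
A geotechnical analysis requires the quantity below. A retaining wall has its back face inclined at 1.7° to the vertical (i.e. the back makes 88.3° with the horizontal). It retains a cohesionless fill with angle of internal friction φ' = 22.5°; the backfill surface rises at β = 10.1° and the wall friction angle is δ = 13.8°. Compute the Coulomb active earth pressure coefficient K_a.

K_a = sin²(α+φ) / [sin²α · sin(α−δ) · (1 + √{sin(φ+δ)sin(φ−β) / (sin(α−δ)sin(α+β))})²].
With α = 88.3°, φ = 22.5°, δ = 13.8°, β = 10.1°: K_a = 0.4870.

0.487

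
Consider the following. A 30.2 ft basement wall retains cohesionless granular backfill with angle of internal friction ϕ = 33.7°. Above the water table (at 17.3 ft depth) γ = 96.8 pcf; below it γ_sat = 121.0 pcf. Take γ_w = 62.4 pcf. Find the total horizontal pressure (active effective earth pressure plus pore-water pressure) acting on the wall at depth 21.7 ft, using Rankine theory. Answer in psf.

K_a = (1 − sin φ)/(1 + sin φ) = 0.2863.
γ' = 121.0 − 62.4 = 58.60 pcf.
Effective vertical stress at 21.7 ft: σ'_v = 96.8×17.3 + 58.60×4.40 = 1932 psf.
σ'_h = K_a σ'_v = 0.2863 × 1932 = 553.3 psf; u = γ_w × 4.40 = 274.6 psf.
Total σ_h = 553.3 + 274.6 = 827.8 psf.

828 psf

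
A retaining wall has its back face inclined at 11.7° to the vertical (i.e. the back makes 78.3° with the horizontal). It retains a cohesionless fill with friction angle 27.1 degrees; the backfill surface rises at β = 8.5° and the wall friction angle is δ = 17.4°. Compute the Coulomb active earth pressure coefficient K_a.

0.489

K_a = sin²(α+φ) / [sin²α · sin(α−δ) · (1 + √{sin(φ+δ)sin(φ−β) / (sin(α−δ)sin(α+β))})²].
With α = 78.3°, φ = 27.1°, δ = 17.4°, β = 8.5°: K_a = 0.4890.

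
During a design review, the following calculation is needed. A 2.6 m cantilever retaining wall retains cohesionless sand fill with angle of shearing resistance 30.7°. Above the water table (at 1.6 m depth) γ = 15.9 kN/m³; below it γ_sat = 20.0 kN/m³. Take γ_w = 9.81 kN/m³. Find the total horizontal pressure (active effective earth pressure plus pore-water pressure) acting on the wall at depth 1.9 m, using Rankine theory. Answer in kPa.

12.2 kPa

K_a = (1 − sin φ)/(1 + sin φ) = 0.3240.
γ' = 20.0 − 9.81 = 10.19 kN/m³.
Effective vertical stress at 1.9 m: σ'_v = 15.9×1.6 + 10.19×0.300 = 28.50 kPa.
σ'_h = K_a σ'_v = 0.3240 × 28.50 = 9.234 kPa; u = γ_w × 0.300 = 2.943 kPa.
Total σ_h = 9.234 + 2.943 = 12.18 kPa.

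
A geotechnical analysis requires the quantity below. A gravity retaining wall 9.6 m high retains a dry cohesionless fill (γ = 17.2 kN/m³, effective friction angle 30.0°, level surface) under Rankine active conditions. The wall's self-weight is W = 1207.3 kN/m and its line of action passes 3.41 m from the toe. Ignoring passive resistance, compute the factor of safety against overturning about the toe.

4.87

K_a = tan²(45° − 30.0°/2) = 0.3333.
P_a = ½K_aγH² = 0.5×0.3333×17.2×9.6² = 264.2 kN/m, acting at H/3 = 3.200 m above the base.
Overturning moment M_o = P_a × H/3 = 264.2 × 3.200 = 845.4.
Resisting moment M_r = W × 3.41 = 1207.3 × 3.41 = 4117.
FS_overturning = M_r/M_o = 4117/845.4 = 4.870.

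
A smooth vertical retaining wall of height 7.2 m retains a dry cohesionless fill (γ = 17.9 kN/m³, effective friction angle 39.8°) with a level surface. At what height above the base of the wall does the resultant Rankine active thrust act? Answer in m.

K_a = 0.2194.
The pressure distribution is triangular, so the resultant acts at H/3 above the base = 7.2/3 = 2.400 m.

2.40 m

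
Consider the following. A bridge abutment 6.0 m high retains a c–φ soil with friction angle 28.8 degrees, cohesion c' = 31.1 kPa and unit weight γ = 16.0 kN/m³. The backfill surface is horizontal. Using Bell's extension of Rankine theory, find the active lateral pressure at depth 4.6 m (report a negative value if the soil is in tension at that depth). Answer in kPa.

K_a = (1 − sin φ)/(1 + sin φ) = 0.3498.
σ_a = K_a γ z − 2c√K_a = 0.3498×16.0×4.6 − 2×31.1×0.5914 = -11.04 kPa.

-11.0 kPa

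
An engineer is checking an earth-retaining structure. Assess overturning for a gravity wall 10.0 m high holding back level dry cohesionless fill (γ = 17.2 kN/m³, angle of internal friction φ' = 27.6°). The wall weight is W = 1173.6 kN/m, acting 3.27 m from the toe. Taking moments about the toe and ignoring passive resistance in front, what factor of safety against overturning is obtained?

3.65

K_a = tan²(45° − 27.6°/2) = 0.3668.
P_a = ½K_aγH² = 0.5×0.3668×17.2×10.0² = 315.4 kN/m, acting at H/3 = 3.333 m above the base.
Overturning moment M_o = P_a × H/3 = 315.4 × 3.333 = 1051.
Resisting moment M_r = W × 3.27 = 1173.6 × 3.27 = 3838.
FS_overturning = M_r/M_o = 3838/1051 = 3.650.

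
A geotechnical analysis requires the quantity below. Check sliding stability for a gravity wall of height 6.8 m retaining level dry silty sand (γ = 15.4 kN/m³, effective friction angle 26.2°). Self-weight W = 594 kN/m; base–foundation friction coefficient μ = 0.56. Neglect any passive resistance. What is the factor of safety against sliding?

K_a = tan²(45° − 26.2°/2) = 0.3874.
P_a = ½K_aγH² = 0.5×0.3874×15.4×6.8² = 137.9 kN/m, acting at H/3 = 2.267 m above the base.
FS_sliding = μW / P_a = 0.56×594 / 137.9 = 2.411.

2.41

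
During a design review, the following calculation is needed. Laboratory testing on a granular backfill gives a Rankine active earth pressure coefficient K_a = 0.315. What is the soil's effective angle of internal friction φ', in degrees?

31.4°

K_a = tan²(45° − φ/2) ⇒ 45° − φ/2 = arctan(√0.315) = 29.30°.
φ = 2(45° − 29.30°) = 31.39°.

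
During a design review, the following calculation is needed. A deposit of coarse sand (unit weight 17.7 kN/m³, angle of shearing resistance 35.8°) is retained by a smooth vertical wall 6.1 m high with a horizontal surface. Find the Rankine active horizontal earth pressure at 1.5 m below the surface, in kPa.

K_a = (1 − sin φ)/(1 + sin φ) = 0.2619.
σ_h = K_a γ z = 0.2619 × 17.7 × 1.5 = 6.952 kPa.

6.95 kPa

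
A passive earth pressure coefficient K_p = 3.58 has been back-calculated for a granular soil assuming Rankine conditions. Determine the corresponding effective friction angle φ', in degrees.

34.3°

K_p = (1+sin φ)/(1−sin φ) ⇒ sin φ = (K_p − 1)/(K_p + 1) = 0.5633.
φ = arcsin(0.5633) = 34.29°.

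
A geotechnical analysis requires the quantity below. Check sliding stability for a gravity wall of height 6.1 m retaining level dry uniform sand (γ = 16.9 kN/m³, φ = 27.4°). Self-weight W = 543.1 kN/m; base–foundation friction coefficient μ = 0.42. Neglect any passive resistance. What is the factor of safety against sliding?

K_a = tan²(45° − 27.4°/2) = 0.3697.
P_a = ½K_aγH² = 0.5×0.3697×16.9×6.1² = 116.2 kN/m, acting at H/3 = 2.033 m above the base.
FS_sliding = μW / P_a = 0.42×543.1 / 116.2 = 1.962.

1.96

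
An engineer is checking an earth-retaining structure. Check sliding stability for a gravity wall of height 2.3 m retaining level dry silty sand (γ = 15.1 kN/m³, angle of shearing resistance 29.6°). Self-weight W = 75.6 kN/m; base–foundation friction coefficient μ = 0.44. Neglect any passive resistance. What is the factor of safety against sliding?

2.46

K_a = tan²(45° − 29.6°/2) = 0.3387.
P_a = ½K_aγH² = 0.5×0.3387×15.1×2.3² = 13.53 kN/m, acting at H/3 = 0.7667 m above the base.
FS_sliding = μW / P_a = 0.44×75.6 / 13.53 = 2.459.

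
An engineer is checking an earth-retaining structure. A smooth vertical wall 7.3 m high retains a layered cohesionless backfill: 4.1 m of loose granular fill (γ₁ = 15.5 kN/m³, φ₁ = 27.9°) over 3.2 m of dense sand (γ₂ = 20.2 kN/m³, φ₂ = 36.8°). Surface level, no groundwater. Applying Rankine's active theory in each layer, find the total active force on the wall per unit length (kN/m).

124 kN/m

K_a1 = tan²(45°−27.9°/2) = 0.3625; K_a2 = tan²(45°−36.8°/2) = 0.2508.
Layer 1: σ at base = K_a1 γ₁ h₁ = 23.03 kPa; P₁ = ½×23.03×4.1 = 47.22.
Layer 2: σ_v at top = γ₁h₁ = 63.55; σ_h top = K_a2×63.55 = 15.94; σ_h base = K_a2×(63.55+20.2×3.2) = 32.15.
P₂ = ½(15.94+32.15)×3.2 = 76.93. Total P_a = 47.22+76.93 = 124.2 kN/m.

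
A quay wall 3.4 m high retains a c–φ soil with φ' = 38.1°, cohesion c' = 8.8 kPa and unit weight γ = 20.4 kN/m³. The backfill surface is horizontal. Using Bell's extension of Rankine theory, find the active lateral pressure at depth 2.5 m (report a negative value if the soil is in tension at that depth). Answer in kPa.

3.51 kPa

K_a = (1 − sin φ)/(1 + sin φ) = 0.2368.
σ_a = K_a γ z − 2c√K_a = 0.2368×20.4×2.5 − 2×8.8×0.4867 = 3.513 kPa.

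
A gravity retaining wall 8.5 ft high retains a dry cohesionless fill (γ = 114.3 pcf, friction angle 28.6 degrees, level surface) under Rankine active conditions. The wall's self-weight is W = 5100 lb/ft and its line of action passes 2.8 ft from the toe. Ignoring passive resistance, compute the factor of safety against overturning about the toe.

K_a = tan²(45° − 28.6°/2) = 0.3525.
P_a = ½K_aγH² = 0.5×0.3525×114.3×8.5² = 1456 lb/ft, acting at H/3 = 2.833 ft above the base.
Overturning moment M_o = P_a × H/3 = 1456 × 2.833 = 4124.
Resisting moment M_r = W × 2.8 = 5100 × 2.8 = 14280.
FS_overturning = M_r/M_o = 14280/4124 = 3.462.

3.46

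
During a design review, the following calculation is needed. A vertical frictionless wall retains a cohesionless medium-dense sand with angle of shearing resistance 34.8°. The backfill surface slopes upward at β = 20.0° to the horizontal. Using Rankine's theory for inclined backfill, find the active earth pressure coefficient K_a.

K_a = cos β · (cos β − √(cos²β − cos²φ)) / (cos β + √(cos²β − cos²φ)).
cos β = 0.9397, cos φ = 0.8211, √(cos²β − cos²φ) = 0.4569.
K_a = 0.9397 × (0.9397 − 0.4569)/(0.9397 + 0.4569) = 0.3249.

0.325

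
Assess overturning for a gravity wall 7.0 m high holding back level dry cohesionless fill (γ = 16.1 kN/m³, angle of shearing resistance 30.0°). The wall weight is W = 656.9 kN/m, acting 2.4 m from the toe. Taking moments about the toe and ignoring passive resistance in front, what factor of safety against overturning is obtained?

5.14

K_a = tan²(45° − 30.0°/2) = 0.3333.
P_a = ½K_aγH² = 0.5×0.3333×16.1×7.0² = 131.5 kN/m, acting at H/3 = 2.333 m above the base.
Overturning moment M_o = P_a × H/3 = 131.5 × 2.333 = 306.8.
Resisting moment M_r = W × 2.4 = 656.9 × 2.4 = 1577.
FS_overturning = M_r/M_o = 1577/306.8 = 5.139.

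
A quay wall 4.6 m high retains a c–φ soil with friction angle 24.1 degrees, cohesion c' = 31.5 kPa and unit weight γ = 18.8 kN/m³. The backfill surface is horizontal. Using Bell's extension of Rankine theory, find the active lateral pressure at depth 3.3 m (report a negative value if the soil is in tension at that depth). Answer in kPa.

-14.8 kPa

K_a = (1 − sin φ)/(1 + sin φ) = 0.4201.
σ_a = K_a γ z − 2c√K_a = 0.4201×18.8×3.3 − 2×31.5×0.6482 = -14.77 kPa.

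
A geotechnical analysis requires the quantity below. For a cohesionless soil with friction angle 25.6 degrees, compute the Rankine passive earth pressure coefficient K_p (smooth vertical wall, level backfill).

2.52

K_p = (1 + sin φ)/(1 − sin φ) = tan²(45° + 25.6°/2) = 2.522.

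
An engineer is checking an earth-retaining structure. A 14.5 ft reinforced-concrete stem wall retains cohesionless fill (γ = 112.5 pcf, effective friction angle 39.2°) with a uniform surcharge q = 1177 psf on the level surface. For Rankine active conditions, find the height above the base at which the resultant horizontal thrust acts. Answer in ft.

K_a = 0.2255.
Triangular part P₁ = ½K_aγH² = 2667 at H/3 = 4.833 ft; rectangular part P₂ = K_a q H = 3848 at H/2 = 7.250 ft.
ȳ = (P₁·4.833 + P₂·7.250)/(P₁+P₂) = 6.261 ft.

6.26 ft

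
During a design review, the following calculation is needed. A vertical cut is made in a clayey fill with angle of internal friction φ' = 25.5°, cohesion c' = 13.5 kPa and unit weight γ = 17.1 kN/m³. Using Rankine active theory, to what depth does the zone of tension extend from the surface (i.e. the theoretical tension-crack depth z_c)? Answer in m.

K_a = tan²(45° − 25.5°/2) = 0.3981; √K_a = 0.6310.
The active pressure is zero where K_a γ z = 2c√K_a, so z_c = 2c/(γ√K_a) = 2×13.5/(17.1×0.6310) = 2.502 m.

2.50 m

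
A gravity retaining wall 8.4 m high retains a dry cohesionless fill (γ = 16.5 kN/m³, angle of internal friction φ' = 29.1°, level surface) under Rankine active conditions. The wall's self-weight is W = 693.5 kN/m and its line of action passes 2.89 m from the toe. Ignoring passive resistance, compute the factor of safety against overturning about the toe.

3.56

K_a = tan²(45° − 29.1°/2) = 0.3456.
P_a = ½K_aγH² = 0.5×0.3456×16.5×8.4² = 201.2 kN/m, acting at H/3 = 2.800 m above the base.
Overturning moment M_o = P_a × H/3 = 201.2 × 2.800 = 563.3.
Resisting moment M_r = W × 2.89 = 693.5 × 2.89 = 2004.
FS_overturning = M_r/M_o = 2004/563.3 = 3.558.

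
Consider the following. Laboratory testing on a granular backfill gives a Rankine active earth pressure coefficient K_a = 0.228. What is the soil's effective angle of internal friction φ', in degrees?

K_a = tan²(45° − φ/2) ⇒ 45° − φ/2 = arctan(√0.228) = 25.52°.
φ = 2(45° − 25.52°) = 38.95°.

39.0°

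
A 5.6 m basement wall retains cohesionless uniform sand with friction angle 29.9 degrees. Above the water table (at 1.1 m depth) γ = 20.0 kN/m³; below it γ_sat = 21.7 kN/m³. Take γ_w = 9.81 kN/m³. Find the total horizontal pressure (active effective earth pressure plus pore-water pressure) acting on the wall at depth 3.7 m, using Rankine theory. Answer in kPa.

43.2 kPa

K_a = (1 − sin φ)/(1 + sin φ) = 0.3347.
γ' = 21.7 − 9.81 = 11.89 kN/m³.
Effective vertical stress at 3.7 m: σ'_v = 20.0×1.1 + 11.89×2.60 = 52.91 kPa.
σ'_h = K_a σ'_v = 0.3347 × 52.91 = 17.71 kPa; u = γ_w × 2.60 = 25.51 kPa.
Total σ_h = 17.71 + 25.51 = 43.22 kPa.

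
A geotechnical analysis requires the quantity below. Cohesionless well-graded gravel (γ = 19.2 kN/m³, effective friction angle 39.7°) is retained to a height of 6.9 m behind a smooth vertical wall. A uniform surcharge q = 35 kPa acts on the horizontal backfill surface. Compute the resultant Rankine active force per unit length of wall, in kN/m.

K_a = tan²(45° − φ/2) = 0.2204.
Soil triangle: ½ K_a γ H² = 0.5×0.2204×19.2×6.9² = 100.7 kN/m.
Surcharge rectangle: K_a q H = 0.2204×35×6.9 = 53.23 kN/m.
Total = 100.7 + 53.23 = 154.0 kN/m.

154 kN/m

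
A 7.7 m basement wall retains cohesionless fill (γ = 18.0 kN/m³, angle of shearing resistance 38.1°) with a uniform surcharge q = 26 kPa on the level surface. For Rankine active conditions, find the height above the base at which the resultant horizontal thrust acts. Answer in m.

K_a = 0.2368.
Triangular part P₁ = ½K_aγH² = 126.4 at H/3 = 2.567 m; rectangular part P₂ = K_a q H = 47.41 at H/2 = 3.850 m.
ȳ = (P₁·2.567 + P₂·3.850)/(P₁+P₂) = 2.917 m.

2.92 m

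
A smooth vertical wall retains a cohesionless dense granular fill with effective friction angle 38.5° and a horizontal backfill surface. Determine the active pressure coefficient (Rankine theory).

K_a = (1 − sin φ)/(1 + sin φ) = (1 − sin 38.5°)/(1 + sin 38.5°) = 0.2327.

0.233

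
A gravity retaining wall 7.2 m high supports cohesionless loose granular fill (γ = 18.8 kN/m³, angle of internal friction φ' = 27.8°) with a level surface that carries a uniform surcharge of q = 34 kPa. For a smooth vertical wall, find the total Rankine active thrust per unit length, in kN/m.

266 kN/m

K_a = tan²(45° − φ/2) = 0.3639.
Soil triangle: ½ K_a γ H² = 0.5×0.3639×18.8×7.2² = 177.3 kN/m.
Surcharge rectangle: K_a q H = 0.3639×34×7.2 = 89.08 kN/m.
Total = 177.3 + 89.08 = 266.4 kN/m.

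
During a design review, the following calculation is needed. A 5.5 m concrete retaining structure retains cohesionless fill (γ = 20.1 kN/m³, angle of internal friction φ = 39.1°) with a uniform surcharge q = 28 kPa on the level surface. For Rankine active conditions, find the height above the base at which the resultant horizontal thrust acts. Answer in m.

2.14 m

K_a = 0.2265.
Triangular part P₁ = ½K_aγH² = 68.85 at H/3 = 1.833 m; rectangular part P₂ = K_a q H = 34.88 at H/2 = 2.750 m.
ȳ = (P₁·1.833 + P₂·2.750)/(P₁+P₂) = 2.142 m.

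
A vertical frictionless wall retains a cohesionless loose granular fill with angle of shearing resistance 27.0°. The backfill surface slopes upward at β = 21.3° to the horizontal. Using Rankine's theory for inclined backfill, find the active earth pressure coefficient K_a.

K_a = cos β · (cos β − √(cos²β − cos²φ)) / (cos β + √(cos²β − cos²φ)).
cos β = 0.9317, cos φ = 0.8910, √(cos²β − cos²φ) = 0.2723.
K_a = 0.9317 × (0.9317 − 0.2723)/(0.9317 + 0.2723) = 0.5102.

0.510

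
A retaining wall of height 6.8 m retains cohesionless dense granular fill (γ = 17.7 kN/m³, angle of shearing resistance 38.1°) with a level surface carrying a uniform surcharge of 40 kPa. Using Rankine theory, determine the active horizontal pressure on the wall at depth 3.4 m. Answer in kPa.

K_a = (1 − sin φ)/(1 + sin φ) = 0.2368.
σ_v = γz + q = 17.7 × 3.4 + 40 = 100.2 kPa.
σ_h = K_a σ_v = 0.2368 × 100.2 = 23.73 kPa.

23.7 kPa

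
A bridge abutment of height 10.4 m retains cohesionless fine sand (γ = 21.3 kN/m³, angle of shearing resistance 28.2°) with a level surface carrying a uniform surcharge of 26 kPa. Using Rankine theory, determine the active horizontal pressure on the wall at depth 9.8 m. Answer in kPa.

84.1 kPa

K_a = (1 − sin φ)/(1 + sin φ) = 0.3582.
σ_v = γz + q = 21.3 × 9.8 + 26 = 234.7 kPa.
σ_h = K_a σ_v = 0.3582 × 234.7 = 84.08 kPa.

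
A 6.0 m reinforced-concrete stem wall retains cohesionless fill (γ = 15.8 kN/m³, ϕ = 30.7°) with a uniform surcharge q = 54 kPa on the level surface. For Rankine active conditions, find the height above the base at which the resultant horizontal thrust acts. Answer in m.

K_a = 0.3240.
Triangular part P₁ = ½K_aγH² = 92.15 at H/3 = 2.000 m; rectangular part P₂ = K_a q H = 105.0 at H/2 = 3.000 m.
ȳ = (P₁·2.000 + P₂·3.000)/(P₁+P₂) = 2.533 m.

2.53 m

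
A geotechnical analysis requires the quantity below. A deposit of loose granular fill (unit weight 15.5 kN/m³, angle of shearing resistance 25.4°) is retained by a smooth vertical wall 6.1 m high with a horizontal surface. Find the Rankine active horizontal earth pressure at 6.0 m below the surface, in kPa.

37.2 kPa

K_a = (1 − sin φ)/(1 + sin φ) = 0.3996.
σ_h = K_a γ z = 0.3996 × 15.5 × 6.0 = 37.17 kPa.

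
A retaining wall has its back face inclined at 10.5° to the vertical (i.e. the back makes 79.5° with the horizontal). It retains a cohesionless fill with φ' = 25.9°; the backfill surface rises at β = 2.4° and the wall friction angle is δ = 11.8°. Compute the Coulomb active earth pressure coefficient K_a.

K_a = sin²(α+φ) / [sin²α · sin(α−δ) · (1 + √{sin(φ+δ)sin(φ−β) / (sin(α−δ)sin(α+β))})²].
With α = 79.5°, φ = 25.9°, δ = 11.8°, β = 2.4°: K_a = 0.4522.

0.452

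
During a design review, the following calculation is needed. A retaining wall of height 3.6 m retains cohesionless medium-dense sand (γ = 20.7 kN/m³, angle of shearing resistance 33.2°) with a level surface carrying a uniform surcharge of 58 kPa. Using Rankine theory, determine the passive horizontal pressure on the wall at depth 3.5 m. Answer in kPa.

446 kPa

K_p = (1 + sin φ)/(1 − sin φ) = 3.421.
σ_v = γz + q = 20.7 × 3.5 + 58 = 130.4 kPa.
σ_h = K_p σ_v = 3.421 × 130.4 = 446.2 kPa.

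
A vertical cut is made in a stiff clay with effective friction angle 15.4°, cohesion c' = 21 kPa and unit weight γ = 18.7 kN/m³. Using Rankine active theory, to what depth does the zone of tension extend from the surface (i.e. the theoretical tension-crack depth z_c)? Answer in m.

K_a = tan²(45° − 15.4°/2) = 0.5803; √K_a = 0.7618.
The active pressure is zero where K_a γ z = 2c√K_a, so z_c = 2c/(γ√K_a) = 2×21/(18.7×0.7618) = 2.948 m.

2.95 m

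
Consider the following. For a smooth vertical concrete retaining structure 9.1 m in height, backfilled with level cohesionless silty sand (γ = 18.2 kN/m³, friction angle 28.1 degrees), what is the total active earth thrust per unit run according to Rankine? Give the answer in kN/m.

271 kN/m

K_a = tan²(45° − φ/2) = 0.3596.
P_a = ½ K_a γ H² = 0.5 × 0.3596 × 18.2 × 9.1² = 271.0 kN/m.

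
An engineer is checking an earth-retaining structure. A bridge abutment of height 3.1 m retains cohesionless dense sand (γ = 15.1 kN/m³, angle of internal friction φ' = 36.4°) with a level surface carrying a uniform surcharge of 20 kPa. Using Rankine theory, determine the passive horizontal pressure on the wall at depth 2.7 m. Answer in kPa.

K_p = (1 + sin φ)/(1 − sin φ) = 3.919.
σ_v = γz + q = 15.1 × 2.7 + 20 = 60.77 kPa.
σ_h = K_p σ_v = 3.919 × 60.77 = 238.2 kPa.

238 kPa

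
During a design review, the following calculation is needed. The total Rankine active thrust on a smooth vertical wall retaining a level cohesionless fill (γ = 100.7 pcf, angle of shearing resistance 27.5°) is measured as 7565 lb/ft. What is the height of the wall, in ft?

K_a = 0.3682. P_a = ½ K_a γ H² ⇒ H = √(2P_a/(K_a γ)).
H = √(2×7565/(0.3682×100.7)) = 20.20 ft.

20.2 ft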